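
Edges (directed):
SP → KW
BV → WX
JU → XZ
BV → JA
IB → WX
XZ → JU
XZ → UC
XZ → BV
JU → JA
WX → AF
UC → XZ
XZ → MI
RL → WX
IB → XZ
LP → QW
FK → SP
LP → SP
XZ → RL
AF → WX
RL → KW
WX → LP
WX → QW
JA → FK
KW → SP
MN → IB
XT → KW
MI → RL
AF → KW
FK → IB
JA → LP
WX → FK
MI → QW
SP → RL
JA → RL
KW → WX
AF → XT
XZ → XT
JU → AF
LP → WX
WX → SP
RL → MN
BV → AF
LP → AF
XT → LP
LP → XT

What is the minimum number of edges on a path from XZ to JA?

2

Level 0: XZ
Level 1: BV, JU, MI, RL, UC, XT
Level 2: AF, JA, KW, LP, MN, QW, WX
Level 3: FK, IB, SP
JA first appears at level 2.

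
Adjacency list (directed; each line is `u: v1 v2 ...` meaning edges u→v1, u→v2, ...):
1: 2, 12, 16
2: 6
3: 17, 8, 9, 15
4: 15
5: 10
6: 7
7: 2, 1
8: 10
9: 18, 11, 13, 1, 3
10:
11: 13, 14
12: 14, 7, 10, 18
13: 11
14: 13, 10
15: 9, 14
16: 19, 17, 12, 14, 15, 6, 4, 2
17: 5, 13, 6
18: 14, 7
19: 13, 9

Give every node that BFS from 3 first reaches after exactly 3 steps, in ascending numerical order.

2, 7, 12, 16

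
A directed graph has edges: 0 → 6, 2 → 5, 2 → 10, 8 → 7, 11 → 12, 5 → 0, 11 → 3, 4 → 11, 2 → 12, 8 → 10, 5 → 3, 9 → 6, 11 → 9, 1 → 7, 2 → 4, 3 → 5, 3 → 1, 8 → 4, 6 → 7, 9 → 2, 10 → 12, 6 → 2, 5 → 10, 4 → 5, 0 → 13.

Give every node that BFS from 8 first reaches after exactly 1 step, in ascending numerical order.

Level 0: 8
Level 1: 4, 7, 10
Level 2: 5, 11, 12
Level 3: 0, 3, 9
Level 4: 1, 2, 6, 13

4, 7, 10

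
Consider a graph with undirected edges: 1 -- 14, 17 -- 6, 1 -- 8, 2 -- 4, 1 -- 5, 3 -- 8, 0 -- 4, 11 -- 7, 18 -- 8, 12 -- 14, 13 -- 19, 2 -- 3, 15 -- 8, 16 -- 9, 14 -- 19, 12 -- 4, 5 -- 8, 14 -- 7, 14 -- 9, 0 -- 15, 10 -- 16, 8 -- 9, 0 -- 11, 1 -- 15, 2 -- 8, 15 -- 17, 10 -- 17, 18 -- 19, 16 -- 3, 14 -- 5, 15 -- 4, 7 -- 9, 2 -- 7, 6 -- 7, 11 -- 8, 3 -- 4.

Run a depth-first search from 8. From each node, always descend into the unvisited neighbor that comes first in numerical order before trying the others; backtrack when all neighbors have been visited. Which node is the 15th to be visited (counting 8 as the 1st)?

Visit 8
8 → 1
1 → 5
5 → 14
14 → 7
7 → 2
2 → 3
3 → 4
4 → 0
0 → 11
0 → 15
15 → 17
17 → 6
17 → 10
10 → 16
16 → 9
4 → 12
14 → 19
19 → 13
19 → 18

Visit order: 8, 1, 5, 14, 7, 2, 3, 4, 0, 11, 15, 17, 6, 10, 16, 9, 12, 19, 13, 18

16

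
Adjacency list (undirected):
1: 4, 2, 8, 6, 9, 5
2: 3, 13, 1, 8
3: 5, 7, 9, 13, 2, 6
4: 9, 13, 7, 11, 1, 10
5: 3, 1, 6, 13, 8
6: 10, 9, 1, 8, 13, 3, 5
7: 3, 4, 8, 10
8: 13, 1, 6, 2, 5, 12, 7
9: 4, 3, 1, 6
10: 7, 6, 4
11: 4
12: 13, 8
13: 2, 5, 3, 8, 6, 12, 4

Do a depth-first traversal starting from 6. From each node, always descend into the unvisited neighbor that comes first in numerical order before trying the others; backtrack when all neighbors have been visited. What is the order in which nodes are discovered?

Visit 6
6 → 1
1 → 2
2 → 3
3 → 5
5 → 8
8 → 7
7 → 4
4 → 9
4 → 10
4 → 11
4 → 13
13 → 12

6 -> 1 -> 2 -> 3 -> 5 -> 8 -> 7 -> 4 -> 9 -> 10 -> 11 -> 13 -> 12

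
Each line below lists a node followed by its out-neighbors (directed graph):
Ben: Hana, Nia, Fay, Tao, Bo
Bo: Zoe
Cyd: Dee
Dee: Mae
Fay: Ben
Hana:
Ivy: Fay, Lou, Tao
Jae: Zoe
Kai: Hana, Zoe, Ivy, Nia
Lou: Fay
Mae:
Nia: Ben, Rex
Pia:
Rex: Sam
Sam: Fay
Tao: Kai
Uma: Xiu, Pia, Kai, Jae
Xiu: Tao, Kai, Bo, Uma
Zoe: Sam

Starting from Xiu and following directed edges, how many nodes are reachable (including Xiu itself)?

BFS from Xiu visits: Xiu, Bo, Kai, Tao, Uma, Zoe, Hana, Ivy, Nia, Jae, Pia, Sam, Fay, Lou, Ben, Rex
Reachable nodes: 16 of 19 total.

16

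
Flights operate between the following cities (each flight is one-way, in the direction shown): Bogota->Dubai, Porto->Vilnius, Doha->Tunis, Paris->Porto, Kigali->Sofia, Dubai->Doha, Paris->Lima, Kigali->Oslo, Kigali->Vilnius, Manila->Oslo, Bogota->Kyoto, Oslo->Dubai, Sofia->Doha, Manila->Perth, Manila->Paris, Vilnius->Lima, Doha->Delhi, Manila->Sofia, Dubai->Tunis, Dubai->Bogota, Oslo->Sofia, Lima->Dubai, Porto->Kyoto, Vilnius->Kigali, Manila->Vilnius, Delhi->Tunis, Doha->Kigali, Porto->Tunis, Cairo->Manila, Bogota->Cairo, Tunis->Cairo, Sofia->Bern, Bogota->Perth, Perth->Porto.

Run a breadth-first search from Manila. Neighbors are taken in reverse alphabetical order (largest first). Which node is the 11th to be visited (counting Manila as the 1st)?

Visit Manila; enqueue Vilnius, Sofia, Perth, Paris, Oslo → queue [Vilnius, Sofia, Perth, Paris, Oslo]
Visit Vilnius; enqueue Lima, Kigali → queue [Sofia, Perth, Paris, Oslo, Lima, Kigali]
Visit Sofia; enqueue Doha, Bern → queue [Perth, Paris, Oslo, Lima, Kigali, Doha, Bern]
Visit Perth; enqueue Porto → queue [Paris, Oslo, Lima, Kigali, Doha, Bern, Porto]
Visit Paris → queue [Oslo, Lima, Kigali, Doha, Bern, Porto]
Visit Oslo; enqueue Dubai → queue [Lima, Kigali, Doha, Bern, Porto, Dubai]
Visit Lima → queue [Kigali, Doha, Bern, Porto, Dubai]
Visit Kigali → queue [Doha, Bern, Porto, Dubai]
Visit Doha; enqueue Tunis, Delhi → queue [Bern, Porto, Dubai, Tunis, Delhi]
Visit Bern → queue [Porto, Dubai, Tunis, Delhi]
Visit Porto; enqueue Kyoto → queue [Dubai, Tunis, Delhi, Kyoto]
Visit Dubai; enqueue Bogota → queue [Tunis, Delhi, Kyoto, Bogota]
Visit Tunis; enqueue Cairo → queue [Delhi, Kyoto, Bogota, Cairo]
Visit Delhi → queue [Kyoto, Bogota, Cairo]
Visit Kyoto → queue [Bogota, Cairo]
Visit Bogota → queue [Cairo]
Visit Cairo → queue []

Visit order: Manila, Vilnius, Sofia, Perth, Paris, Oslo, Lima, Kigali, Doha, Bern, Porto, Dubai, Tunis, Delhi, Kyoto, Bogota, Cairo

Porto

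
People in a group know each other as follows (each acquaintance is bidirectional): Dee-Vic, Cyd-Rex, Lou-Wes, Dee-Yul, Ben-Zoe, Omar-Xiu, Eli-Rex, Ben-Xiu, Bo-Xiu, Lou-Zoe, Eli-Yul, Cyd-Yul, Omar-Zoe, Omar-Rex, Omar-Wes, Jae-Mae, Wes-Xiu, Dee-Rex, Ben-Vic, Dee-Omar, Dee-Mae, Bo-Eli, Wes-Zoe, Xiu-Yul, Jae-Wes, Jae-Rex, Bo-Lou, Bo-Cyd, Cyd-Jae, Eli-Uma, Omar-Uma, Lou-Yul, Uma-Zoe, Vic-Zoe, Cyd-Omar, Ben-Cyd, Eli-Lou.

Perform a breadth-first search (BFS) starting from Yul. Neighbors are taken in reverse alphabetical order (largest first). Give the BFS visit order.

Visit Yul; enqueue Xiu, Lou, Eli, Dee, Cyd → queue [Xiu, Lou, Eli, Dee, Cyd]
Visit Xiu; enqueue Wes, Omar, Bo, Ben → queue [Lou, Eli, Dee, Cyd, Wes, Omar, Bo, Ben]
Visit Lou; enqueue Zoe → queue [Eli, Dee, Cyd, Wes, Omar, Bo, Ben, Zoe]
Visit Eli; enqueue Uma, Rex → queue [Dee, Cyd, Wes, Omar, Bo, Ben, Zoe, Uma, Rex]
Visit Dee; enqueue Vic, Mae → queue [Cyd, Wes, Omar, Bo, Ben, Zoe, Uma, Rex, Vic, Mae]
Visit Cyd; enqueue Jae → queue [Wes, Omar, Bo, Ben, Zoe, Uma, Rex, Vic, Mae, Jae]
Visit Wes → queue [Omar, Bo, Ben, Zoe, Uma, Rex, Vic, Mae, Jae]
Visit Omar → queue [Bo, Ben, Zoe, Uma, Rex, Vic, Mae, Jae]
Visit Bo → queue [Ben, Zoe, Uma, Rex, Vic, Mae, Jae]
Visit Ben → queue [Zoe, Uma, Rex, Vic, Mae, Jae]
Visit Zoe → queue [Uma, Rex, Vic, Mae, Jae]
Visit Uma → queue [Rex, Vic, Mae, Jae]
Visit Rex → queue [Vic, Mae, Jae]
Visit Vic → queue [Mae, Jae]
Visit Mae → queue [Jae]
Visit Jae → queue []

Yul Xiu Lou Eli Dee Cyd Wes Omar Bo Ben Zoe Uma Rex Vic Mae Jae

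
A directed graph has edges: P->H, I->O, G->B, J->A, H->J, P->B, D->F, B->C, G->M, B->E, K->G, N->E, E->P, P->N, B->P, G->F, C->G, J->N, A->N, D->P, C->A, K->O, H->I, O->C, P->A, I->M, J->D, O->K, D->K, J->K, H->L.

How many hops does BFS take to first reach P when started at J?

2

Level 0: J
Level 1: A, D, K, N
Level 2: E, F, G, O, P
Level 3: B, C, H, M
Level 4: I, L
P first appears at level 2.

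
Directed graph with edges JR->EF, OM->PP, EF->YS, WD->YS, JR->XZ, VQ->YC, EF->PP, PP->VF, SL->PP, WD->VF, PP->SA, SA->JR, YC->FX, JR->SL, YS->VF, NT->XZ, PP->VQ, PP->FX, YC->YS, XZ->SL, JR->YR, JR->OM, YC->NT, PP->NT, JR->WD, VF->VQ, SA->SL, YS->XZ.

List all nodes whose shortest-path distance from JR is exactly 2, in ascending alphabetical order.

Level 0: JR
Level 1: EF, OM, SL, WD, XZ, YR
Level 2: PP, VF, YS
Level 3: FX, NT, SA, VQ
Level 4: YC

PP, VF, YS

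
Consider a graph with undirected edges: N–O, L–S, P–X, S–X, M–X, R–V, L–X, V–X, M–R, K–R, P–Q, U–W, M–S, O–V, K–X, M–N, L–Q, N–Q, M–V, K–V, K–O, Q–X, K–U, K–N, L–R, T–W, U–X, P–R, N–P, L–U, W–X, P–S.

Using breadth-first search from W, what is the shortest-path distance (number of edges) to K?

Level 0: W
Level 1: T, U, X
Level 2: K, L, M, P, Q, S, V
Level 3: N, O, R
K first appears at level 2.

2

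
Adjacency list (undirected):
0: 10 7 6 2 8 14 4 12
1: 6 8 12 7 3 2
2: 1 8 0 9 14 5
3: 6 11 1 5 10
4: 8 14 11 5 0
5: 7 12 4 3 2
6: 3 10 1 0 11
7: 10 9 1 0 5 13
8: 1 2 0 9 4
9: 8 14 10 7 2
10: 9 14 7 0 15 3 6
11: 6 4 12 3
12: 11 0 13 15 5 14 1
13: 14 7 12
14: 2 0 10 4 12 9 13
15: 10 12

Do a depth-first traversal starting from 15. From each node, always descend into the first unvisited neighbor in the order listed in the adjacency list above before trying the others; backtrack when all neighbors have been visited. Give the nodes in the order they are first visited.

15 → 10 → 9 → 8 → 1 → 6 → 3 → 11 → 4 → 14 → 2 → 0 → 7 → 5 → 12 → 13

Visit 15
15 → 10
10 → 9
9 → 8
8 → 1
1 → 6
6 → 3
3 → 11
11 → 4
4 → 14
14 → 2
2 → 0
0 → 7
7 → 5
5 → 12
12 → 13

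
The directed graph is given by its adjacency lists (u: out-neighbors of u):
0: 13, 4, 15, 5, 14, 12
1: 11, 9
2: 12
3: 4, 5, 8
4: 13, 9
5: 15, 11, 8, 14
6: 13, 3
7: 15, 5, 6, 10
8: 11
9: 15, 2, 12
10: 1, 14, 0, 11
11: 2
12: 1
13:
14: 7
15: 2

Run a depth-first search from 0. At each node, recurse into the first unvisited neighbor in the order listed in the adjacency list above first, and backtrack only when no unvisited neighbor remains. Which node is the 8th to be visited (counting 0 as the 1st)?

Visit 0
0 → 13
0 → 4
4 → 9
9 → 15
15 → 2
2 → 12
12 → 1
1 → 11
0 → 5
5 → 8
5 → 14
14 → 7
7 → 6
6 → 3
7 → 10

Visit order: 0, 13, 4, 9, 15, 2, 12, 1, 11, 5, 8, 14, 7, 6, 3, 10

1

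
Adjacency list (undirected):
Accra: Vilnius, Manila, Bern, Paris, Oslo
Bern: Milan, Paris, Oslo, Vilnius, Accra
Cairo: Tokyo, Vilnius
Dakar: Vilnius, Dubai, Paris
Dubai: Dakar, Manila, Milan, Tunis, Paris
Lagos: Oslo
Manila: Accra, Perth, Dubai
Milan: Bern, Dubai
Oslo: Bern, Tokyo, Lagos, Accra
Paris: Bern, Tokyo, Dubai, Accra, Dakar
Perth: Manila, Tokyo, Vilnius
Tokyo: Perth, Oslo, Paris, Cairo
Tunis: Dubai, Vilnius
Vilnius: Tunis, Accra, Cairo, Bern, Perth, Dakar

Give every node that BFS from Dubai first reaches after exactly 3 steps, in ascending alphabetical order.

Cairo, Oslo

Level 0: Dubai
Level 1: Dakar, Manila, Milan, Paris, Tunis
Level 2: Accra, Bern, Perth, Tokyo, Vilnius
Level 3: Cairo, Oslo
Level 4: Lagos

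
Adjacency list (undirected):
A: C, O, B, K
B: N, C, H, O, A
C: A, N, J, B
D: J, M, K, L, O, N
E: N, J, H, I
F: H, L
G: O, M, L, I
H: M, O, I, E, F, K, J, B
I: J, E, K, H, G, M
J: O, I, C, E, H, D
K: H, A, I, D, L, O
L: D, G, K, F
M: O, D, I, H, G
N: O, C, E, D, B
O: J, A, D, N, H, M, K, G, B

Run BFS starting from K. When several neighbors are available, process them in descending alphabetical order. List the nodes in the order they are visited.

Visit K; enqueue O, L, I, H, D, A → queue [O, L, I, H, D, A]
Visit O; enqueue N, M, J, G, B → queue [L, I, H, D, A, N, M, J, G, B]
Visit L; enqueue F → queue [I, H, D, A, N, M, J, G, B, F]
Visit I; enqueue E → queue [H, D, A, N, M, J, G, B, F, E]
Visit H → queue [D, A, N, M, J, G, B, F, E]
Visit D → queue [A, N, M, J, G, B, F, E]
Visit A; enqueue C → queue [N, M, J, G, B, F, E, C]
Visit N → queue [M, J, G, B, F, E, C]
Visit M → queue [J, G, B, F, E, C]
Visit J → queue [G, B, F, E, C]
Visit G → queue [B, F, E, C]
Visit B → queue [F, E, C]
Visit F → queue [E, C]
Visit E → queue [C]
Visit C → queue []

K, O, L, I, H, D, A, N, M, J, G, B, F, E, C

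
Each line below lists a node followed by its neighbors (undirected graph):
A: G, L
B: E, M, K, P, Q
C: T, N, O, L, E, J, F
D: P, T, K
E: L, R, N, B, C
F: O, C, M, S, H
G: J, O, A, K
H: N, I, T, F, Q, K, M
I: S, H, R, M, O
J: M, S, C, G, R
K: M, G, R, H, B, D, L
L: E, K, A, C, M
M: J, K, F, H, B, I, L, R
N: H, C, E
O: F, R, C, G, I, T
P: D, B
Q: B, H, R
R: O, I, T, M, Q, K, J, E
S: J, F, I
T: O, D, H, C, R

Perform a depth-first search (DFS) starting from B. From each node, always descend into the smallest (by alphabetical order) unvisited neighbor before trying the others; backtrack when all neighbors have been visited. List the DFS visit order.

Visit B
B → E
E → C
C → F
F → H
H → I
I → M
M → J
J → G
G → A
A → L
L → K
K → D
D → P
D → T
T → O
O → R
R → Q
J → S
H → N

B, E, C, F, H, I, M, J, G, A, L, K, D, P, T, O, R, Q, S, N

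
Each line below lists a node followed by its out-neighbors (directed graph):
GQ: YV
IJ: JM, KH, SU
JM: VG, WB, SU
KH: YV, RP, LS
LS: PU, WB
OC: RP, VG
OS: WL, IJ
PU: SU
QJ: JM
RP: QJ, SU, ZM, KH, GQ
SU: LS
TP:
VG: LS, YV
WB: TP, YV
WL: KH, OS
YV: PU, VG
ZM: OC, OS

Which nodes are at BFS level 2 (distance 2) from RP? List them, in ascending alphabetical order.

Level 0: RP
Level 1: GQ, KH, QJ, SU, ZM
Level 2: JM, LS, OC, OS, YV
Level 3: IJ, PU, VG, WB, WL
Level 4: TP

JM, LS, OC, OS, YV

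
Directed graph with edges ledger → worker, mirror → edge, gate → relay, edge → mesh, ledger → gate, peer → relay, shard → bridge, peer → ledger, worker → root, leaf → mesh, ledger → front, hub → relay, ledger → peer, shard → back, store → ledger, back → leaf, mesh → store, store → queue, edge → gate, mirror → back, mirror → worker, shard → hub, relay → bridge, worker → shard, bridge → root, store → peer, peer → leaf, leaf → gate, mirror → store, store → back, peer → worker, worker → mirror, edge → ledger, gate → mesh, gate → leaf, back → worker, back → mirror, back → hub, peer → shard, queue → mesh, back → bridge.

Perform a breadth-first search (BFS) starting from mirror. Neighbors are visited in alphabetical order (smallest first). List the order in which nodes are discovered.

mirror, back, edge, store, worker, bridge, hub, leaf, gate, ledger, mesh, peer, queue, root, shard, relay, front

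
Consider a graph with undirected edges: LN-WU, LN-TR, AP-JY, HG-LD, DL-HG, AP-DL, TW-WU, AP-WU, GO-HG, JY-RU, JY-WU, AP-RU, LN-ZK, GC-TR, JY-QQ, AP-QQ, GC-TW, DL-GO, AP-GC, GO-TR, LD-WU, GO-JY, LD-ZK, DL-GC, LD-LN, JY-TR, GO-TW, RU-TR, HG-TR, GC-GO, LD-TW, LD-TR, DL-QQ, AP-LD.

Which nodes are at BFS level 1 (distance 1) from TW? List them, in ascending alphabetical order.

Level 0: TW
Level 1: GC, GO, LD, WU
Level 2: AP, DL, HG, JY, LN, TR, ZK
Level 3: QQ, RU

GC, GO, LD, WU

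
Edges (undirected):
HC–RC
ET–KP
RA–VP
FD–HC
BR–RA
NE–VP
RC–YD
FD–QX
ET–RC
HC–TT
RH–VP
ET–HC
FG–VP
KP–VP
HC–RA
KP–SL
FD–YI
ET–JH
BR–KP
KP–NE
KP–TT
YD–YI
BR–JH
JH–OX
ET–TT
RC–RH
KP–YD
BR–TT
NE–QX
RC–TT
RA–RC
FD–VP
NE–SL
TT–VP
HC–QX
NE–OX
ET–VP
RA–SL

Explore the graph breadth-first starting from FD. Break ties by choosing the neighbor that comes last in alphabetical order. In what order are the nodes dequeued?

FD -> YI -> VP -> QX -> HC -> YD -> TT -> RH -> RA -> NE -> KP -> FG -> ET -> RC -> BR -> SL -> OX -> JH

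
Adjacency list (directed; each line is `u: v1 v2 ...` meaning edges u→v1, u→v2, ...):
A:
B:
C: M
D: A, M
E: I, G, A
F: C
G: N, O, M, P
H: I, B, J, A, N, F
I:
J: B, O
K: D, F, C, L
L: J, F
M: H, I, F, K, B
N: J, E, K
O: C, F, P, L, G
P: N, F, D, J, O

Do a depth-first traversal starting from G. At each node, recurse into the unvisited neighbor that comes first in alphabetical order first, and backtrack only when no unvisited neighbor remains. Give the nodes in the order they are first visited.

Visit G
G → M
M → B
M → F
F → C
M → H
H → A
H → I
H → J
J → O
O → L
O → P
P → D
P → N
N → E
N → K

G M B F C H A I J O L P D N E K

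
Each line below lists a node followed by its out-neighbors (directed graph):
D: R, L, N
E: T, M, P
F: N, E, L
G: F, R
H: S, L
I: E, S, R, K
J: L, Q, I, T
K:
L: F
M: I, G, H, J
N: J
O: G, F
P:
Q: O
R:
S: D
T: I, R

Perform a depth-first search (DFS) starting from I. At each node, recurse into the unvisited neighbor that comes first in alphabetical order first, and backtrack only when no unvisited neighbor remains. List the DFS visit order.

Visit I
I → E
E → M
M → G
G → F
F → L
F → N
N → J
J → Q
Q → O
J → T
T → R
M → H
H → S
S → D
E → P
I → K

I, E, M, G, F, L, N, J, Q, O, T, R, H, S, D, P, K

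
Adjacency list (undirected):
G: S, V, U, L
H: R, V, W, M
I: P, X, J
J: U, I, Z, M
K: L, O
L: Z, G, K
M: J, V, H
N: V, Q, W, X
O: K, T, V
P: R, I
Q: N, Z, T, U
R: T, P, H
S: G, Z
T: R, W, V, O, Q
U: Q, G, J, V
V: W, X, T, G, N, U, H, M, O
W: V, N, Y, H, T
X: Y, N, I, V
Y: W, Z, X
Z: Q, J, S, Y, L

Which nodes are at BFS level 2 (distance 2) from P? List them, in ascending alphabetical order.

H, J, T, X

Level 0: P
Level 1: I, R
Level 2: H, J, T, X
Level 3: M, N, O, Q, U, V, W, Y, Z
Level 4: G, K, L, S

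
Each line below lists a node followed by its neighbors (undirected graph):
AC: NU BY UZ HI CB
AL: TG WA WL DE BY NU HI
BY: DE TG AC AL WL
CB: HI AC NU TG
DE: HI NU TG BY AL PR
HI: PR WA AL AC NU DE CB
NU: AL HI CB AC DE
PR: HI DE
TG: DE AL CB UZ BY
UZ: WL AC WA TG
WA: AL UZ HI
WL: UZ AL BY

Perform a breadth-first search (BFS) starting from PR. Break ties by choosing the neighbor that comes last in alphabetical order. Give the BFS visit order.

Visit PR; enqueue HI, DE → queue [HI, DE]
Visit HI; enqueue WA, NU, CB, AL, AC → queue [DE, WA, NU, CB, AL, AC]
Visit DE; enqueue TG, BY → queue [WA, NU, CB, AL, AC, TG, BY]
Visit WA; enqueue UZ → queue [NU, CB, AL, AC, TG, BY, UZ]
Visit NU → queue [CB, AL, AC, TG, BY, UZ]
Visit CB → queue [AL, AC, TG, BY, UZ]
Visit AL; enqueue WL → queue [AC, TG, BY, UZ, WL]
Visit AC → queue [TG, BY, UZ, WL]
Visit TG → queue [BY, UZ, WL]
Visit BY → queue [UZ, WL]
Visit UZ → queue [WL]
Visit WL → queue []

PR, HI, DE, WA, NU, CB, AL, AC, TG, BY, UZ, WL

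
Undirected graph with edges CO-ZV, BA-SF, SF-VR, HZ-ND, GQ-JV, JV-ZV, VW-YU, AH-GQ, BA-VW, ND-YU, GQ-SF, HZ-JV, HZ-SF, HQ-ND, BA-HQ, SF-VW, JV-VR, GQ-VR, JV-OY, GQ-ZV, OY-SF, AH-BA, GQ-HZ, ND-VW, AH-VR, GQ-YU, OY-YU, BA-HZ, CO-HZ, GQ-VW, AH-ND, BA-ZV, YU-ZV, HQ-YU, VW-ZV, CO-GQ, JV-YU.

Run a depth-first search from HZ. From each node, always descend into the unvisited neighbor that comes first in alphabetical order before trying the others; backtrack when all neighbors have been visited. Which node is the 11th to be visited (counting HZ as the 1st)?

Visit HZ
HZ → BA
BA → AH
AH → GQ
GQ → CO
CO → ZV
ZV → JV
JV → OY
OY → SF
SF → VR
SF → VW
VW → ND
ND → HQ
HQ → YU

Visit order: HZ, BA, AH, GQ, CO, ZV, JV, OY, SF, VR, VW, ND, HQ, YU

VW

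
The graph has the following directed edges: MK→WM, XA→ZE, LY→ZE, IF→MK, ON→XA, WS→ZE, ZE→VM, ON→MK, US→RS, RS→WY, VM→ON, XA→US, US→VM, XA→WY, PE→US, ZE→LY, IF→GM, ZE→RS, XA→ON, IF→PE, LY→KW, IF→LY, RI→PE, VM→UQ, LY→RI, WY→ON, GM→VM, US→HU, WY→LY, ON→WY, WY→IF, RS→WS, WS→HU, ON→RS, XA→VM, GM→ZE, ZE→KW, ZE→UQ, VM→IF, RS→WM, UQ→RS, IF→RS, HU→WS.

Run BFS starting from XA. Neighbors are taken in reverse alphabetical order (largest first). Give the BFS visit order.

XA, ZE, WY, VM, US, ON, UQ, RS, LY, KW, IF, HU, MK, WS, WM, RI, PE, GM

Visit XA; enqueue ZE, WY, VM, US, ON → queue [ZE, WY, VM, US, ON]
Visit ZE; enqueue UQ, RS, LY, KW → queue [WY, VM, US, ON, UQ, RS, LY, KW]
Visit WY; enqueue IF → queue [VM, US, ON, UQ, RS, LY, KW, IF]
Visit VM → queue [US, ON, UQ, RS, LY, KW, IF]
Visit US; enqueue HU → queue [ON, UQ, RS, LY, KW, IF, HU]
Visit ON; enqueue MK → queue [UQ, RS, LY, KW, IF, HU, MK]
Visit UQ → queue [RS, LY, KW, IF, HU, MK]
Visit RS; enqueue WS, WM → queue [LY, KW, IF, HU, MK, WS, WM]
Visit LY; enqueue RI → queue [KW, IF, HU, MK, WS, WM, RI]
Visit KW → queue [IF, HU, MK, WS, WM, RI]
Visit IF; enqueue PE, GM → queue [HU, MK, WS, WM, RI, PE, GM]
Visit HU → queue [MK, WS, WM, RI, PE, GM]
Visit MK → queue [WS, WM, RI, PE, GM]
Visit WS → queue [WM, RI, PE, GM]
Visit WM → queue [RI, PE, GM]
Visit RI → queue [PE, GM]
Visit PE → queue [GM]
Visit GM → queue []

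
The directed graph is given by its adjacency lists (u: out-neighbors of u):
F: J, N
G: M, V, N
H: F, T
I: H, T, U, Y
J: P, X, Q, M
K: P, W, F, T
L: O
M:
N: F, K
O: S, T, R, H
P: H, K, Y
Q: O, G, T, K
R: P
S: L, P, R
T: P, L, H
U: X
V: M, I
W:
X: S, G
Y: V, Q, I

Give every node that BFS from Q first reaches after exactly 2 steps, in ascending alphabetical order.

F, H, L, M, N, P, R, S, V, W

Level 0: Q
Level 1: G, K, O, T
Level 2: F, H, L, M, N, P, R, S, V, W
Level 3: I, J, Y
Level 4: U, X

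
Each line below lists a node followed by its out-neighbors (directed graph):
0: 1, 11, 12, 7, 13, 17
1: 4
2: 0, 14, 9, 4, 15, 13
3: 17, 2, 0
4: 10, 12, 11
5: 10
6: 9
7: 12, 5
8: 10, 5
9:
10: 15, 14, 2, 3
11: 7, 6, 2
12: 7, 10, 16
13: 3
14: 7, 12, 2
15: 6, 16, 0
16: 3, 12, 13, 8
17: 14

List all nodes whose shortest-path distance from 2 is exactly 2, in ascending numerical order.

Level 0: 2
Level 1: 0, 4, 9, 13, 14, 15
Level 2: 1, 3, 6, 7, 10, 11, 12, 16, 17
Level 3: 5, 8

1, 3, 6, 7, 10, 11, 12, 16, 17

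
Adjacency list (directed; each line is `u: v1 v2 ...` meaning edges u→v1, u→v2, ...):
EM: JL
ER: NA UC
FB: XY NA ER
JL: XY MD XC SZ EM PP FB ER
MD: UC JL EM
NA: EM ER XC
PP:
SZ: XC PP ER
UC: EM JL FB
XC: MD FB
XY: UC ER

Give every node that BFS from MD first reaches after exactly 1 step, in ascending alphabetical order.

EM, JL, UC

Level 0: MD
Level 1: EM, JL, UC
Level 2: ER, FB, PP, SZ, XC, XY
Level 3: NA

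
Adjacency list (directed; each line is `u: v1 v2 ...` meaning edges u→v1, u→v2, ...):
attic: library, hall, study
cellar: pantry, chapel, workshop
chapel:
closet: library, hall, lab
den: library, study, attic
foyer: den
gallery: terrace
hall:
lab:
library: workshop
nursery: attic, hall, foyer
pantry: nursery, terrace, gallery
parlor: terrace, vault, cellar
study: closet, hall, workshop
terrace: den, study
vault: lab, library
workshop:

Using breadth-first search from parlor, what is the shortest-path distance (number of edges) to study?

Level 0: parlor
Level 1: cellar, terrace, vault
Level 2: chapel, den, lab, library, pantry, study, workshop
Level 3: attic, closet, gallery, hall, nursery
Level 4: foyer
study first appears at level 2.

2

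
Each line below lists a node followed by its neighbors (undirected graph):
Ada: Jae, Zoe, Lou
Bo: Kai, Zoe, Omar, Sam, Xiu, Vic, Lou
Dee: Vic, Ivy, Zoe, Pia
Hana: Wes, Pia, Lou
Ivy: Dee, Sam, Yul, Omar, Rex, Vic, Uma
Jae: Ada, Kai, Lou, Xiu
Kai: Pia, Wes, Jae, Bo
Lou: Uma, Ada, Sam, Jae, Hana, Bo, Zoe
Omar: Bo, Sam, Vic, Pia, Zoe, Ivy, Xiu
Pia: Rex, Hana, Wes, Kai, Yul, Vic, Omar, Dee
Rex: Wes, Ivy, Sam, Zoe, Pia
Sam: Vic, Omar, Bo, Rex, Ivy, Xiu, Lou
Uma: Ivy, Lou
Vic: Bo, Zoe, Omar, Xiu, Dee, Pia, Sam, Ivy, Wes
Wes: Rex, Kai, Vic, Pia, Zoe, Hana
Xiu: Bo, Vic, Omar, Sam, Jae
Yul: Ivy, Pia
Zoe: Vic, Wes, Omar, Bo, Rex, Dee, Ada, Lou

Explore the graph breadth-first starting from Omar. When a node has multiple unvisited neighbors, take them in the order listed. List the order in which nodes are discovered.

Omar, Bo, Sam, Vic, Pia, Zoe, Ivy, Xiu, Kai, Lou, Rex, Dee, Wes, Hana, Yul, Ada, Uma, Jae

Visit Omar; enqueue Bo, Sam, Vic, Pia, Zoe, Ivy, Xiu → queue [Bo, Sam, Vic, Pia, Zoe, Ivy, Xiu]
Visit Bo; enqueue Kai, Lou → queue [Sam, Vic, Pia, Zoe, Ivy, Xiu, Kai, Lou]
Visit Sam; enqueue Rex → queue [Vic, Pia, Zoe, Ivy, Xiu, Kai, Lou, Rex]
Visit Vic; enqueue Dee, Wes → queue [Pia, Zoe, Ivy, Xiu, Kai, Lou, Rex, Dee, Wes]
Visit Pia; enqueue Hana, Yul → queue [Zoe, Ivy, Xiu, Kai, Lou, Rex, Dee, Wes, Hana, Yul]
Visit Zoe; enqueue Ada → queue [Ivy, Xiu, Kai, Lou, Rex, Dee, Wes, Hana, Yul, Ada]
Visit Ivy; enqueue Uma → queue [Xiu, Kai, Lou, Rex, Dee, Wes, Hana, Yul, Ada, Uma]
Visit Xiu; enqueue Jae → queue [Kai, Lou, Rex, Dee, Wes, Hana, Yul, Ada, Uma, Jae]
Visit Kai → queue [Lou, Rex, Dee, Wes, Hana, Yul, Ada, Uma, Jae]
Visit Lou → queue [Rex, Dee, Wes, Hana, Yul, Ada, Uma, Jae]
Visit Rex → queue [Dee, Wes, Hana, Yul, Ada, Uma, Jae]
Visit Dee → queue [Wes, Hana, Yul, Ada, Uma, Jae]
Visit Wes → queue [Hana, Yul, Ada, Uma, Jae]
Visit Hana → queue [Yul, Ada, Uma, Jae]
Visit Yul → queue [Ada, Uma, Jae]
Visit Ada → queue [Uma, Jae]
Visit Uma → queue [Jae]
Visit Jae → queue []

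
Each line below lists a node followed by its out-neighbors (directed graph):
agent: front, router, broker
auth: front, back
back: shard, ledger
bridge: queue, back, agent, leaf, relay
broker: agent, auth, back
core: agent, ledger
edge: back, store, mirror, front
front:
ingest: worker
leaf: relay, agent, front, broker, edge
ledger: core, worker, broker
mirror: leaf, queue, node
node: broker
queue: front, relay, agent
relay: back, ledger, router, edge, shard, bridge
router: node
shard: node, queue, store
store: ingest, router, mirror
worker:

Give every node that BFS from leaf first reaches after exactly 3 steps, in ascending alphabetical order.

core, ingest, node, queue, worker

Level 0: leaf
Level 1: agent, broker, edge, front, relay
Level 2: auth, back, bridge, ledger, mirror, router, shard, store
Level 3: core, ingest, node, queue, worker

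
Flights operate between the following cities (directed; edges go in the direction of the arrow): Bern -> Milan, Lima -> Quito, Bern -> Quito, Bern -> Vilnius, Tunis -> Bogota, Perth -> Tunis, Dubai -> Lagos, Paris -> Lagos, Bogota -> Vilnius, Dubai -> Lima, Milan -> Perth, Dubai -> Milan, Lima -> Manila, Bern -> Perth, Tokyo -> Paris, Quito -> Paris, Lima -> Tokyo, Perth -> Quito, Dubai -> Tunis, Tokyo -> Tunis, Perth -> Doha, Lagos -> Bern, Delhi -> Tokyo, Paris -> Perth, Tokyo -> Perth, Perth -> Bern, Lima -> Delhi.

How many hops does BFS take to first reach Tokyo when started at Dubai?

Level 0: Dubai
Level 1: Lagos, Lima, Milan, Tunis
Level 2: Bern, Bogota, Delhi, Manila, Perth, Quito, Tokyo
Level 3: Doha, Paris, Vilnius
Tokyo first appears at level 2.

2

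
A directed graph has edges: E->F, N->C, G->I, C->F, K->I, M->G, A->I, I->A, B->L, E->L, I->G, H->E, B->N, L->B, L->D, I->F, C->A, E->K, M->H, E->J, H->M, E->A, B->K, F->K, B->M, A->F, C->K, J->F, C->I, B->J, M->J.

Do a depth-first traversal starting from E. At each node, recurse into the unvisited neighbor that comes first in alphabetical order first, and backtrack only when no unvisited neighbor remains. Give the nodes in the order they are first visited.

Visit E
E → A
A → F
F → K
K → I
I → G
E → J
E → L
L → B
B → M
M → H
B → N
N → C
L → D

E, A, F, K, I, G, J, L, B, M, H, N, C, D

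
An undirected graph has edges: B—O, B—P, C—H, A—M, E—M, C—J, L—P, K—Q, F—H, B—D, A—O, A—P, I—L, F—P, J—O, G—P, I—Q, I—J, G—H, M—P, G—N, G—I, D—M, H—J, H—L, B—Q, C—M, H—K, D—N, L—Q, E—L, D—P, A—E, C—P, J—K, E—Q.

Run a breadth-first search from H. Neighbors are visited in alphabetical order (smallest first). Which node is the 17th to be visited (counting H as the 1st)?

B

Visit H; enqueue C, F, G, J, K, L → queue [C, F, G, J, K, L]
Visit C; enqueue M, P → queue [F, G, J, K, L, M, P]
Visit F → queue [G, J, K, L, M, P]
Visit G; enqueue I, N → queue [J, K, L, M, P, I, N]
Visit J; enqueue O → queue [K, L, M, P, I, N, O]
Visit K; enqueue Q → queue [L, M, P, I, N, O, Q]
Visit L; enqueue E → queue [M, P, I, N, O, Q, E]
Visit M; enqueue A, D → queue [P, I, N, O, Q, E, A, D]
Visit P; enqueue B → queue [I, N, O, Q, E, A, D, B]
Visit I → queue [N, O, Q, E, A, D, B]
Visit N → queue [O, Q, E, A, D, B]
Visit O → queue [Q, E, A, D, B]
Visit Q → queue [E, A, D, B]
Visit E → queue [A, D, B]
Visit A → queue [D, B]
Visit D → queue [B]
Visit B → queue []

Visit order: H, C, F, G, J, K, L, M, P, I, N, O, Q, E, A, D, B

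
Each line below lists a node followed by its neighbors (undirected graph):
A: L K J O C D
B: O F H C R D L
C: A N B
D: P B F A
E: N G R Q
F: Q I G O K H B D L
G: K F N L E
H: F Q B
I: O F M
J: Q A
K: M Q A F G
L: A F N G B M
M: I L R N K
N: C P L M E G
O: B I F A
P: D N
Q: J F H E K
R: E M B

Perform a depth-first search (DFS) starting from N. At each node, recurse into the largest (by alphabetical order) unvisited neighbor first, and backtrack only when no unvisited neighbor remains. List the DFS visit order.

Visit N
N → P
P → D
D → F
F → Q
Q → K
K → M
M → R
R → E
E → G
G → L
L → B
B → O
O → I
O → A
A → J
A → C
B → H

N -> P -> D -> F -> Q -> K -> M -> R -> E -> G -> L -> B -> O -> I -> A -> J -> C -> H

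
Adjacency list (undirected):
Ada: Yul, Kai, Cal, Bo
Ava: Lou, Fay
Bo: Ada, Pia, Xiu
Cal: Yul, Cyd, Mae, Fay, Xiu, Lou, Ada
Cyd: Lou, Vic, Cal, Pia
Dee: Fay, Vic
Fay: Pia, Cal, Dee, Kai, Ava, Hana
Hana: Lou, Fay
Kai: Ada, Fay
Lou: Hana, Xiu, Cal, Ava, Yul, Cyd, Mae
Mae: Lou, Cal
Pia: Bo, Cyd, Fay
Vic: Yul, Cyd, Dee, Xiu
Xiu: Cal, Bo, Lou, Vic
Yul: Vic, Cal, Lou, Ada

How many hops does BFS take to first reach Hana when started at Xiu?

2

Level 0: Xiu
Level 1: Bo, Cal, Lou, Vic
Level 2: Ada, Ava, Cyd, Dee, Fay, Hana, Mae, Pia, Yul
Level 3: Kai
Hana first appears at level 2.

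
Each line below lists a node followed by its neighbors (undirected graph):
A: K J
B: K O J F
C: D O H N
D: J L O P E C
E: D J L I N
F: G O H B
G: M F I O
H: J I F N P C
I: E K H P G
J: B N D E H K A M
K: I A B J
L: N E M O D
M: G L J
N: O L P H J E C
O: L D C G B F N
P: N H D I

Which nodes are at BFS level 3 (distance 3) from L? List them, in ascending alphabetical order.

A, K

Level 0: L
Level 1: D, E, M, N, O
Level 2: B, C, F, G, H, I, J, P
Level 3: A, K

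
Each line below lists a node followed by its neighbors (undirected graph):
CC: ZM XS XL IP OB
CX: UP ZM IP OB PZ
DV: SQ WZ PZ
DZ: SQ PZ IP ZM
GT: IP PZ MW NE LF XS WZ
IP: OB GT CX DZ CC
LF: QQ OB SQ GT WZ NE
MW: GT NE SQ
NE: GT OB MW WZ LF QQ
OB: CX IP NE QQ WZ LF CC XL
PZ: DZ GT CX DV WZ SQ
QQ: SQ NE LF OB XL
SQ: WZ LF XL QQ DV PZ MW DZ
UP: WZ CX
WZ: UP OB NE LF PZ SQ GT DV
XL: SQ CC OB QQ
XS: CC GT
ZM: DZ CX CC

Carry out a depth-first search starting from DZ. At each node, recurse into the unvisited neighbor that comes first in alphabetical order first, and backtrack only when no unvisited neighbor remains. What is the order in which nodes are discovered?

DZ IP CC OB CX PZ DV SQ LF GT MW NE QQ XL WZ UP XS ZM

Visit DZ
DZ → IP
IP → CC
CC → OB
OB → CX
CX → PZ
PZ → DV
DV → SQ
SQ → LF
LF → GT
GT → MW
MW → NE
NE → QQ
QQ → XL
NE → WZ
WZ → UP
GT → XS
CX → ZM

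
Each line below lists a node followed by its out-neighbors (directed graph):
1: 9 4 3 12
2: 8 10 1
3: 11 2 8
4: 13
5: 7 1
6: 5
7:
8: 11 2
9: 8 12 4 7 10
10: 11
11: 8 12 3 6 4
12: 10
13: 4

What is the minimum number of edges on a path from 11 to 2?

2

Level 0: 11
Level 1: 3, 4, 6, 8, 12
Level 2: 2, 5, 10, 13
Level 3: 1, 7
Level 4: 9
2 first appears at level 2.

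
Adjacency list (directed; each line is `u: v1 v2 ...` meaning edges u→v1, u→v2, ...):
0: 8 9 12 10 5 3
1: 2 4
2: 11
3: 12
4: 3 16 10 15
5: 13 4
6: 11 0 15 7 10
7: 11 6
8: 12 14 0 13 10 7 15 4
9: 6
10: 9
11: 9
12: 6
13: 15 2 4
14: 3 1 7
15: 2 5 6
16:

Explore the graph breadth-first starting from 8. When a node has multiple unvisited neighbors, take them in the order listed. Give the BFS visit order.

Visit 8; enqueue 12, 14, 0, 13, 10, 7, 15, 4 → queue [12, 14, 0, 13, 10, 7, 15, 4]
Visit 12; enqueue 6 → queue [14, 0, 13, 10, 7, 15, 4, 6]
Visit 14; enqueue 3, 1 → queue [0, 13, 10, 7, 15, 4, 6, 3, 1]
Visit 0; enqueue 9, 5 → queue [13, 10, 7, 15, 4, 6, 3, 1, 9, 5]
Visit 13; enqueue 2 → queue [10, 7, 15, 4, 6, 3, 1, 9, 5, 2]
Visit 10 → queue [7, 15, 4, 6, 3, 1, 9, 5, 2]
Visit 7; enqueue 11 → queue [15, 4, 6, 3, 1, 9, 5, 2, 11]
Visit 15 → queue [4, 6, 3, 1, 9, 5, 2, 11]
Visit 4; enqueue 16 → queue [6, 3, 1, 9, 5, 2, 11, 16]
Visit 6 → queue [3, 1, 9, 5, 2, 11, 16]
Visit 3 → queue [1, 9, 5, 2, 11, 16]
Visit 1 → queue [9, 5, 2, 11, 16]
Visit 9 → queue [5, 2, 11, 16]
Visit 5 → queue [2, 11, 16]
Visit 2 → queue [11, 16]
Visit 11 → queue [16]
Visit 16 → queue []

8 12 14 0 13 10 7 15 4 6 3 1 9 5 2 11 16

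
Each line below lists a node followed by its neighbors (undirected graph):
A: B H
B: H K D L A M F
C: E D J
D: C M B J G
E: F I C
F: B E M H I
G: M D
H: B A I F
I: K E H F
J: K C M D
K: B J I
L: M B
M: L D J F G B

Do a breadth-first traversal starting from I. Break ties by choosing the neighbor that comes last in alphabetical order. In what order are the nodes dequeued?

I K H F E J B A M C D L G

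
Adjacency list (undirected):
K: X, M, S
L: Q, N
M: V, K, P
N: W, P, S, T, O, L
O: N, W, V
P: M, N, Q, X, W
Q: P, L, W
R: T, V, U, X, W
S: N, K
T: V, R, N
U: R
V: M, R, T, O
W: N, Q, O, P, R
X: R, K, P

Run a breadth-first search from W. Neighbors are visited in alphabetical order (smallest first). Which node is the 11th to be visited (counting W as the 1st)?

Visit W; enqueue N, O, P, Q, R → queue [N, O, P, Q, R]
Visit N; enqueue L, S, T → queue [O, P, Q, R, L, S, T]
Visit O; enqueue V → queue [P, Q, R, L, S, T, V]
Visit P; enqueue M, X → queue [Q, R, L, S, T, V, M, X]
Visit Q → queue [R, L, S, T, V, M, X]
Visit R; enqueue U → queue [L, S, T, V, M, X, U]
Visit L → queue [S, T, V, M, X, U]
Visit S; enqueue K → queue [T, V, M, X, U, K]
Visit T → queue [V, M, X, U, K]
Visit V → queue [M, X, U, K]
Visit M → queue [X, U, K]
Visit X → queue [U, K]
Visit U → queue [K]
Visit K → queue []

Visit order: W, N, O, P, Q, R, L, S, T, V, M, X, U, K

M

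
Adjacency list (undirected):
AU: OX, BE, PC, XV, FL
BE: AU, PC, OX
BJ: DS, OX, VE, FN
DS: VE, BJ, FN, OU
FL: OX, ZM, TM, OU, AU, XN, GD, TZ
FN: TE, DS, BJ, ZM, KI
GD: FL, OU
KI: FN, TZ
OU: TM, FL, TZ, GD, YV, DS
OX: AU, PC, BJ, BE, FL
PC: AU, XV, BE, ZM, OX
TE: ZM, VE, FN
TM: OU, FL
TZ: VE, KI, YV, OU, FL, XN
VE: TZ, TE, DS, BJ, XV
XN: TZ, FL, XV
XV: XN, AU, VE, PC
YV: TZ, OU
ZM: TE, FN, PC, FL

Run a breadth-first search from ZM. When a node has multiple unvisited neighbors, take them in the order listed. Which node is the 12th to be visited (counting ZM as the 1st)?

Visit ZM; enqueue TE, FN, PC, FL → queue [TE, FN, PC, FL]
Visit TE; enqueue VE → queue [FN, PC, FL, VE]
Visit FN; enqueue DS, BJ, KI → queue [PC, FL, VE, DS, BJ, KI]
Visit PC; enqueue AU, XV, BE, OX → queue [FL, VE, DS, BJ, KI, AU, XV, BE, OX]
Visit FL; enqueue TM, OU, XN, GD, TZ → queue [VE, DS, BJ, KI, AU, XV, BE, OX, TM, OU, XN, GD, TZ]
Visit VE → queue [DS, BJ, KI, AU, XV, BE, OX, TM, OU, XN, GD, TZ]
Visit DS → queue [BJ, KI, AU, XV, BE, OX, TM, OU, XN, GD, TZ]
Visit BJ → queue [KI, AU, XV, BE, OX, TM, OU, XN, GD, TZ]
Visit KI → queue [AU, XV, BE, OX, TM, OU, XN, GD, TZ]
Visit AU → queue [XV, BE, OX, TM, OU, XN, GD, TZ]
Visit XV → queue [BE, OX, TM, OU, XN, GD, TZ]
Visit BE → queue [OX, TM, OU, XN, GD, TZ]
Visit OX → queue [TM, OU, XN, GD, TZ]
Visit TM → queue [OU, XN, GD, TZ]
Visit OU; enqueue YV → queue [XN, GD, TZ, YV]
Visit XN → queue [GD, TZ, YV]
Visit GD → queue [TZ, YV]
Visit TZ → queue [YV]
Visit YV → queue []

Visit order: ZM, TE, FN, PC, FL, VE, DS, BJ, KI, AU, XV, BE, OX, TM, OU, XN, GD, TZ, YV

BE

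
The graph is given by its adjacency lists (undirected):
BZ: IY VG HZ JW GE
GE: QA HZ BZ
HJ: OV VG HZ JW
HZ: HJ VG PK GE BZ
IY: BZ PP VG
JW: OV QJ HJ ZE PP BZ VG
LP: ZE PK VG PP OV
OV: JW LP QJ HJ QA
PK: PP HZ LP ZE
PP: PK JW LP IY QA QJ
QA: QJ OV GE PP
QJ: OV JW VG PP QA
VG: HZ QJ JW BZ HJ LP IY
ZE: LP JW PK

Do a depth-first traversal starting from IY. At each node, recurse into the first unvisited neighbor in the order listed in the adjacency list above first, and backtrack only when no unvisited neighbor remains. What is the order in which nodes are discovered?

Visit IY
IY → BZ
BZ → VG
VG → HZ
HZ → HJ
HJ → OV
OV → JW
JW → QJ
QJ → PP
PP → PK
PK → LP
LP → ZE
PP → QA
QA → GE

IY → BZ → VG → HZ → HJ → OV → JW → QJ → PP → PK → LP → ZE → QA → GE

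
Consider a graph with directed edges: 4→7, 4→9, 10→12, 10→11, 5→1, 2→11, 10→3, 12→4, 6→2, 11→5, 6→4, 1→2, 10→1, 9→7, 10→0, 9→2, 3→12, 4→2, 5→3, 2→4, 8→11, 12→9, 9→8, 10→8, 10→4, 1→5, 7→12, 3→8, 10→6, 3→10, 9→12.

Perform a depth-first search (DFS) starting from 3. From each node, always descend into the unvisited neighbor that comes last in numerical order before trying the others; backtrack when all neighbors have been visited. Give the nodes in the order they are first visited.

3 -> 12 -> 9 -> 8 -> 11 -> 5 -> 1 -> 2 -> 4 -> 7 -> 10 -> 6 -> 0

Visit 3
3 → 12
12 → 9
9 → 8
8 → 11
11 → 5
5 → 1
1 → 2
2 → 4
4 → 7
3 → 10
10 → 6
10 → 0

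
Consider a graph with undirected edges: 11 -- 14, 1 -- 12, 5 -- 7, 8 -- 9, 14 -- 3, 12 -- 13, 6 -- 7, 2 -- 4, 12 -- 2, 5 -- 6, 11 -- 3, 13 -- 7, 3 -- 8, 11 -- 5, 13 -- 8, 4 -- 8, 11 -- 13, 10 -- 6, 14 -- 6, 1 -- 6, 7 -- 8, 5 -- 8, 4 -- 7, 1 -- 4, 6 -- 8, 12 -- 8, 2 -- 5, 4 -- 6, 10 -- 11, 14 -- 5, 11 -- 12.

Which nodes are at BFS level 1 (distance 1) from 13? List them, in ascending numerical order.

7, 8, 11, 12

Level 0: 13
Level 1: 7, 8, 11, 12
Level 2: 1, 2, 3, 4, 5, 6, 9, 10, 14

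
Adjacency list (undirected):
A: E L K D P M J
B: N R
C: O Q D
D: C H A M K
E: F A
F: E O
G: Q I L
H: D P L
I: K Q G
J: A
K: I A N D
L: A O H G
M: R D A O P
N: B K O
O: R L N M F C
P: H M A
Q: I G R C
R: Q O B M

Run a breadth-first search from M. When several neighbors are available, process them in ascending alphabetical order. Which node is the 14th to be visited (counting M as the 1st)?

N

Visit M; enqueue A, D, O, P, R → queue [A, D, O, P, R]
Visit A; enqueue E, J, K, L → queue [D, O, P, R, E, J, K, L]
Visit D; enqueue C, H → queue [O, P, R, E, J, K, L, C, H]
Visit O; enqueue F, N → queue [P, R, E, J, K, L, C, H, F, N]
Visit P → queue [R, E, J, K, L, C, H, F, N]
Visit R; enqueue B, Q → queue [E, J, K, L, C, H, F, N, B, Q]
Visit E → queue [J, K, L, C, H, F, N, B, Q]
Visit J → queue [K, L, C, H, F, N, B, Q]
Visit K; enqueue I → queue [L, C, H, F, N, B, Q, I]
Visit L; enqueue G → queue [C, H, F, N, B, Q, I, G]
Visit C → queue [H, F, N, B, Q, I, G]
Visit H → queue [F, N, B, Q, I, G]
Visit F → queue [N, B, Q, I, G]
Visit N → queue [B, Q, I, G]
Visit B → queue [Q, I, G]
Visit Q → queue [I, G]
Visit I → queue [G]
Visit G → queue []

Visit order: M, A, D, O, P, R, E, J, K, L, C, H, F, N, B, Q, I, G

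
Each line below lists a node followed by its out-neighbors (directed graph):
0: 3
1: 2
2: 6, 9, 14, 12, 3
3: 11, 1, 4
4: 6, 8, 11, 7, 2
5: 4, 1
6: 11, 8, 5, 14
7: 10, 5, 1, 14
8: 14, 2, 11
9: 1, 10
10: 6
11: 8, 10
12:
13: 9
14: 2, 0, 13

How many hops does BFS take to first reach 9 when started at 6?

Level 0: 6
Level 1: 5, 8, 11, 14
Level 2: 0, 1, 2, 4, 10, 13
Level 3: 3, 7, 9, 12
9 first appears at level 3.

3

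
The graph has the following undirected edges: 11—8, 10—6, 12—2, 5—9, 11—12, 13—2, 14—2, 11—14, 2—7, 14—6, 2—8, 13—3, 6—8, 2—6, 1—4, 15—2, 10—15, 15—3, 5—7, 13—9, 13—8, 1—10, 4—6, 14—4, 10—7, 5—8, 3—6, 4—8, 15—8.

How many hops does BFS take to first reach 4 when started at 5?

2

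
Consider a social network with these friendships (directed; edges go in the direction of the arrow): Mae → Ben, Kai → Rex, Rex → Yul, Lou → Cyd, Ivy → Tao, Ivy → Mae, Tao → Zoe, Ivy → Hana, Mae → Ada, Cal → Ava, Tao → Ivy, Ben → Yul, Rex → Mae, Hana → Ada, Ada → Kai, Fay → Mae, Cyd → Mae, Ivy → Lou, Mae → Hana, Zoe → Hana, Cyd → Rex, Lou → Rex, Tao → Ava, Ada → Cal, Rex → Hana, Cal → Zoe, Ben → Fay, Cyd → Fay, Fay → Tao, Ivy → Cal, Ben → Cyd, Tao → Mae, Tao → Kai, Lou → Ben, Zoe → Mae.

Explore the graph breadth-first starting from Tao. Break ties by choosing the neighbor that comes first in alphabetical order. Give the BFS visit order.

Visit Tao; enqueue Ava, Ivy, Kai, Mae, Zoe → queue [Ava, Ivy, Kai, Mae, Zoe]
Visit Ava → queue [Ivy, Kai, Mae, Zoe]
Visit Ivy; enqueue Cal, Hana, Lou → queue [Kai, Mae, Zoe, Cal, Hana, Lou]
Visit Kai; enqueue Rex → queue [Mae, Zoe, Cal, Hana, Lou, Rex]
Visit Mae; enqueue Ada, Ben → queue [Zoe, Cal, Hana, Lou, Rex, Ada, Ben]
Visit Zoe → queue [Cal, Hana, Lou, Rex, Ada, Ben]
Visit Cal → queue [Hana, Lou, Rex, Ada, Ben]
Visit Hana → queue [Lou, Rex, Ada, Ben]
Visit Lou; enqueue Cyd → queue [Rex, Ada, Ben, Cyd]
Visit Rex; enqueue Yul → queue [Ada, Ben, Cyd, Yul]
Visit Ada → queue [Ben, Cyd, Yul]
Visit Ben; enqueue Fay → queue [Cyd, Yul, Fay]
Visit Cyd → queue [Yul, Fay]
Visit Yul → queue [Fay]
Visit Fay → queue []

Tao, Ava, Ivy, Kai, Mae, Zoe, Cal, Hana, Lou, Rex, Ada, Ben, Cyd, Yul, Fay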